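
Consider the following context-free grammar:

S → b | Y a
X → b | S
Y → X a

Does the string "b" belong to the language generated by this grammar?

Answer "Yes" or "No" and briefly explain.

Yes - a valid derivation exists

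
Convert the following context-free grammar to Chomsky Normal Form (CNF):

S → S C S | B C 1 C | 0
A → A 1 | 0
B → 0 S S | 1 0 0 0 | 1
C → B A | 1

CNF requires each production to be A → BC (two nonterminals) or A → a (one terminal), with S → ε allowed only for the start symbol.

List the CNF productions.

T1 → 1; S → 0; A → 0; T0 → 0; B → 1; C → 1; S → S X0; X0 → C S; S → B X1; X1 → C X2; X2 → T1 C; A → A T1; B → T0 X3; X3 → S S; B → T1 X4; X4 → T0 X5; X5 → T0 T0; C → B A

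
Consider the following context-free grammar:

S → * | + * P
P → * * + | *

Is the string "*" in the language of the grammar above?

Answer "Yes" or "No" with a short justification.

Yes - a valid derivation exists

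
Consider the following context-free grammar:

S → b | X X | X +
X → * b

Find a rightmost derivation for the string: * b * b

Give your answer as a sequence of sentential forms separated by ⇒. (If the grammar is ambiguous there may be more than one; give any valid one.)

S ⇒ X X ⇒ X * b ⇒ * b * b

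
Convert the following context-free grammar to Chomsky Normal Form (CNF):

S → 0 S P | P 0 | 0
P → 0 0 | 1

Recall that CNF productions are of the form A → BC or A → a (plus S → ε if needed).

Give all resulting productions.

T0 → 0; S → 0; P → 1; S → T0 X0; X0 → S P; S → P T0; P → T0 T0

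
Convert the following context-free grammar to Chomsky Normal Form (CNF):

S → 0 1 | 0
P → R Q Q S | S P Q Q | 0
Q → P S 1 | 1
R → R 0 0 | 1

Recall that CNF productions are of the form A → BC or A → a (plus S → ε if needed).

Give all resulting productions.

T0 → 0; T1 → 1; S → 0; P → 0; Q → 1; R → 1; S → T0 T1; P → R X0; X0 → Q X1; X1 → Q S; P → S X2; X2 → P X3; X3 → Q Q; Q → P X4; X4 → S T1; R → R X5; X5 → T0 T0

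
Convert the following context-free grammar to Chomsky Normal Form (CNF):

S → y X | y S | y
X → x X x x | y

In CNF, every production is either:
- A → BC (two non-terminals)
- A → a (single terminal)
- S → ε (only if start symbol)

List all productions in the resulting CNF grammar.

TY → y; S → y; TX → x; X → y; S → TY X; S → TY S; X → TX X0; X0 → X X1; X1 → TX TX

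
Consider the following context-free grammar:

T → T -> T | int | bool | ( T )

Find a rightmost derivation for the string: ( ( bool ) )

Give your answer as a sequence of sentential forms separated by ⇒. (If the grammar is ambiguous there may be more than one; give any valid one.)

T ⇒ ( T ) ⇒ ( ( T ) ) ⇒ ( ( bool ) )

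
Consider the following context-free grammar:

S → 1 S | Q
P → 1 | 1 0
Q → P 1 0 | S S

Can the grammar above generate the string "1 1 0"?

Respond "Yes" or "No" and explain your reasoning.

Yes - a valid derivation exists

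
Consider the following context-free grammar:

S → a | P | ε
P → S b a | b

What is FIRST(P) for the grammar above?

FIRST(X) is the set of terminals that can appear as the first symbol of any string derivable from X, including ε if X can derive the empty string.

We compute FIRST(P) using the standard algorithm.
FIRST(P) = {a, b}
FIRST(S) = {a, b, ε}
Therefore, FIRST(P) = {a, b}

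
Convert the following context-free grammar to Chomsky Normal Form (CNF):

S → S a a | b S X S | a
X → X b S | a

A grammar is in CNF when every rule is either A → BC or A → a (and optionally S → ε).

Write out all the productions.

TA → a; TB → b; S → a; X → a; S → S X0; X0 → TA TA; S → TB X1; X1 → S X2; X2 → X S; X → X X3; X3 → TB S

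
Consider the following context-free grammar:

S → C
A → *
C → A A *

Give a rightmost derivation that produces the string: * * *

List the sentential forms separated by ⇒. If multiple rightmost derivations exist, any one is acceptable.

S ⇒ C ⇒ A A * ⇒ A * * ⇒ * * *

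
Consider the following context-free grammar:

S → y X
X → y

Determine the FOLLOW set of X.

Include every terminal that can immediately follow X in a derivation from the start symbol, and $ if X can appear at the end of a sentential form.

We compute FOLLOW(X) using the standard algorithm.
FOLLOW(S) starts with {$}.
FIRST(S) = {y}
FIRST(X) = {y}
FOLLOW(S) = {$}
FOLLOW(X) = {$}
Therefore, FOLLOW(X) = {$}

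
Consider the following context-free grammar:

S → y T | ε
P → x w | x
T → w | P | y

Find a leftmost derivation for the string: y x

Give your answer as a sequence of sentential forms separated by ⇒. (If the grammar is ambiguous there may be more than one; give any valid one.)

S ⇒ y T ⇒ y P ⇒ y x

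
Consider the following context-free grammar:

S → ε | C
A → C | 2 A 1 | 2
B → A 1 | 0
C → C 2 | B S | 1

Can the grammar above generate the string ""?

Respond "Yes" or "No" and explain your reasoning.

Yes - a valid derivation exists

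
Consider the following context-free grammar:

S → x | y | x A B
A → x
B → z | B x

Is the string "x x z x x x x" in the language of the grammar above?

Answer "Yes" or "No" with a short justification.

Yes - a valid derivation exists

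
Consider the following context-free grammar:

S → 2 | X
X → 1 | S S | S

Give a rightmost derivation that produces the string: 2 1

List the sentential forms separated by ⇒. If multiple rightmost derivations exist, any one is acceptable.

S ⇒ X ⇒ S S ⇒ S X ⇒ S 1 ⇒ 2 1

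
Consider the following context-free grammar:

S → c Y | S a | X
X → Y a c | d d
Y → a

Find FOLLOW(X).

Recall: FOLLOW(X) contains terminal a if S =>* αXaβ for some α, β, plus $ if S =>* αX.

We compute FOLLOW(X) using the standard algorithm.
FOLLOW(S) starts with {$}.
FIRST(S) = {a, c, d}
FIRST(X) = {a, d}
FIRST(Y) = {a}
FOLLOW(S) = {$, a}
FOLLOW(X) = {$, a}
FOLLOW(Y) = {$, a}
Therefore, FOLLOW(X) = {$, a}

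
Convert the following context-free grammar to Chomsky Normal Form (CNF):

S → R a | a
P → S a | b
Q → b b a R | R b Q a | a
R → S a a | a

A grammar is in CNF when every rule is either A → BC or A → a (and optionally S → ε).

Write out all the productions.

TA → a; S → a; P → b; TB → b; Q → a; R → a; S → R TA; P → S TA; Q → TB X0; X0 → TB X1; X1 → TA R; Q → R X2; X2 → TB X3; X3 → Q TA; R → S X4; X4 → TA TA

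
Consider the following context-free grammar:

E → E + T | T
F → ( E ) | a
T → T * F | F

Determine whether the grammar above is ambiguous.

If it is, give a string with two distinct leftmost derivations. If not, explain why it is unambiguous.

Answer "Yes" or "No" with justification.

No - the grammar is unambiguous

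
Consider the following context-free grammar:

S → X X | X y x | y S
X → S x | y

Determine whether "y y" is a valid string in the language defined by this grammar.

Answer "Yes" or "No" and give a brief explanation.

Yes - a valid derivation exists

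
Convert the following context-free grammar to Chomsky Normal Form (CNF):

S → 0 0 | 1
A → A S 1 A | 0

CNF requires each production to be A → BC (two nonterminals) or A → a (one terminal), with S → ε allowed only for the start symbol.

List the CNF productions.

T0 → 0; S → 1; T1 → 1; A → 0; S → T0 T0; A → A X0; X0 → S X1; X1 → T1 A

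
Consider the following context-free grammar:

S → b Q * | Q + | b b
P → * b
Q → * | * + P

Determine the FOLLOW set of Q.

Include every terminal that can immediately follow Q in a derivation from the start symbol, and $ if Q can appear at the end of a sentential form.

We compute FOLLOW(Q) using the standard algorithm.
FOLLOW(S) starts with {$}.
FIRST(P) = {*}
FIRST(Q) = {*}
FIRST(S) = {*, b}
FOLLOW(P) = {*, +}
FOLLOW(Q) = {*, +}
FOLLOW(S) = {$}
Therefore, FOLLOW(Q) = {*, +}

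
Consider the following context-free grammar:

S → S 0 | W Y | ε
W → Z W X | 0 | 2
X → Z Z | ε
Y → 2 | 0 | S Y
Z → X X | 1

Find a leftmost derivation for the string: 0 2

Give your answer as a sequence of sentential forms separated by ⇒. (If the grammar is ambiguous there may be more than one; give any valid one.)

S ⇒ W Y ⇒ 0 Y ⇒ 0 2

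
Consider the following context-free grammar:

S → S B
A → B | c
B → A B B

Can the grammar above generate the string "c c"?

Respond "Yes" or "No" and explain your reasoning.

No - no valid derivation exists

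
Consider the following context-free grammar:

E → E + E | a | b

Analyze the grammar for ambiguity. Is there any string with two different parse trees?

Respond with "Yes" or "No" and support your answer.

Yes - the string 'b + a + b + a + b' has two distinct parse trees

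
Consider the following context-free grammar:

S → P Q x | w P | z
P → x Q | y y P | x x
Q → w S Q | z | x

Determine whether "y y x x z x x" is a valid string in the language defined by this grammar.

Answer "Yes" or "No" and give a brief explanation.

No - no valid derivation exists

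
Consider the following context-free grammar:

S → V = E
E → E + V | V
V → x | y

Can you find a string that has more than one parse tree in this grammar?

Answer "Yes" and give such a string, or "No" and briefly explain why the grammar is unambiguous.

No - the grammar is unambiguous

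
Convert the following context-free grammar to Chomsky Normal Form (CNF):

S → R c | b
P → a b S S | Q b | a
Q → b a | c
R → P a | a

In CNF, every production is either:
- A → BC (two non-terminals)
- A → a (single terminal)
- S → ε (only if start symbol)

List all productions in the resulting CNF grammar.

TC → c; S → b; TA → a; TB → b; P → a; Q → c; R → a; S → R TC; P → TA X0; X0 → TB X1; X1 → S S; P → Q TB; Q → TB TA; R → P TA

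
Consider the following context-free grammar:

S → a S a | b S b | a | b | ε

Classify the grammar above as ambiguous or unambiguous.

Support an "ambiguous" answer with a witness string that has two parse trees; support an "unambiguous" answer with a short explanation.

Unambiguous - every string in the language has a unique parse tree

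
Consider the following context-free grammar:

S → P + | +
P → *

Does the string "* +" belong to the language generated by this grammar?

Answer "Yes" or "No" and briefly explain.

Yes - a valid derivation exists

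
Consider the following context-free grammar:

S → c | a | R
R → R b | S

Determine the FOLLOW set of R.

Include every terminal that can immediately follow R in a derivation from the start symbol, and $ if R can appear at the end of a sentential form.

We compute FOLLOW(R) using the standard algorithm.
FOLLOW(S) starts with {$}.
FIRST(R) = {a, c}
FIRST(S) = {a, c}
FOLLOW(R) = {$, b}
FOLLOW(S) = {$, b}
Therefore, FOLLOW(R) = {$, b}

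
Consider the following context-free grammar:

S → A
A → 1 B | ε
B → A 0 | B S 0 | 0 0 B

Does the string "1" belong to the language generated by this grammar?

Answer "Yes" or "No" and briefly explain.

No - no valid derivation exists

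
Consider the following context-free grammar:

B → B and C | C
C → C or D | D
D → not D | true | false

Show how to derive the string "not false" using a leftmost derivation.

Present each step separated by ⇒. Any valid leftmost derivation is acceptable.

B ⇒ C ⇒ D ⇒ not D ⇒ not false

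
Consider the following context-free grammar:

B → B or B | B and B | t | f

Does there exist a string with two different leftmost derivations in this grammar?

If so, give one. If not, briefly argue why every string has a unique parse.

Yes - the string 'f or t or t or f or t' has two distinct leftmost derivations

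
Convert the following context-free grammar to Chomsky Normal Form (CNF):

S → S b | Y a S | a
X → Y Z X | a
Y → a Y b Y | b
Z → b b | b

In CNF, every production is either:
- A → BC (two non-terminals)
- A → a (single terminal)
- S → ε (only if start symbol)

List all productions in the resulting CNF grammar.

TB → b; TA → a; S → a; X → a; Y → b; Z → b; S → S TB; S → Y X0; X0 → TA S; X → Y X1; X1 → Z X; Y → TA X2; X2 → Y X3; X3 → TB Y; Z → TB TB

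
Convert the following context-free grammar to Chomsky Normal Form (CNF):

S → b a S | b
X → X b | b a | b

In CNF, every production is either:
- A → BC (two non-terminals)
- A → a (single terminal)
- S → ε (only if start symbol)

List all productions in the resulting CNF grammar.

TB → b; TA → a; S → b; X → b; S → TB X0; X0 → TA S; X → X TB; X → TB TA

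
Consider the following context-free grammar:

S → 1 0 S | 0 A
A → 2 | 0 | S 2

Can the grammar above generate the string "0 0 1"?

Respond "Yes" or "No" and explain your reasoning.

No - no valid derivation exists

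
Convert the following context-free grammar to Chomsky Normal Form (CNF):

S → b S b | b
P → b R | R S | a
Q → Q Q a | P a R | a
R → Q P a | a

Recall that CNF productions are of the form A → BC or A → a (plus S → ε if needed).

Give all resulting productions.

TB → b; S → b; P → a; TA → a; Q → a; R → a; S → TB X0; X0 → S TB; P → TB R; P → R S; Q → Q X1; X1 → Q TA; Q → P X2; X2 → TA R; R → Q X3; X3 → P TA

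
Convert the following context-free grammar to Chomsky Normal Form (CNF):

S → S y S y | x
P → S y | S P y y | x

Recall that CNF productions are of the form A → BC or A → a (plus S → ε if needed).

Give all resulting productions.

TY → y; S → x; P → x; S → S X0; X0 → TY X1; X1 → S TY; P → S TY; P → S X2; X2 → P X3; X3 → TY TY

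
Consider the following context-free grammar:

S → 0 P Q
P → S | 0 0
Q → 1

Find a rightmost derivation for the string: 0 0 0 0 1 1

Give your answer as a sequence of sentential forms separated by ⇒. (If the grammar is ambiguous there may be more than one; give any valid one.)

S ⇒ 0 P Q ⇒ 0 P 1 ⇒ 0 S 1 ⇒ 0 0 P Q 1 ⇒ 0 0 P 1 1 ⇒ 0 0 0 0 1 1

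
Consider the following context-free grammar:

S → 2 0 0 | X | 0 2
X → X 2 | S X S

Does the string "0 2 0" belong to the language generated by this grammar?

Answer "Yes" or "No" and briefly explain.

No - no valid derivation exists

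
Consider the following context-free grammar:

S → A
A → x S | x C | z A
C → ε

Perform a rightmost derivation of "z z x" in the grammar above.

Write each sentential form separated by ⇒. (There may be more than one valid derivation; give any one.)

S ⇒ A ⇒ z A ⇒ z z A ⇒ z z x C ⇒ z z x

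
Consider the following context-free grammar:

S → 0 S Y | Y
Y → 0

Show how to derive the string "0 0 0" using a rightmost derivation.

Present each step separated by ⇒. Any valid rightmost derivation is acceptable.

S ⇒ 0 S Y ⇒ 0 S 0 ⇒ 0 Y 0 ⇒ 0 0 0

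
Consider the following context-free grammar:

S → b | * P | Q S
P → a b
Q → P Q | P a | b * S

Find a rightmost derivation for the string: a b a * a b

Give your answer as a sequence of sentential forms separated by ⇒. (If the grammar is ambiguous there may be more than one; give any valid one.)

S ⇒ Q S ⇒ Q * P ⇒ Q * a b ⇒ P a * a b ⇒ a b a * a b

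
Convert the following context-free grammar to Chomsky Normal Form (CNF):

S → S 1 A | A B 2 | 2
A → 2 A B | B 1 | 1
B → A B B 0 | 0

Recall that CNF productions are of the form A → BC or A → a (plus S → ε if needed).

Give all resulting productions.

T1 → 1; T2 → 2; S → 2; A → 1; T0 → 0; B → 0; S → S X0; X0 → T1 A; S → A X1; X1 → B T2; A → T2 X2; X2 → A B; A → B T1; B → A X3; X3 → B X4; X4 → B T0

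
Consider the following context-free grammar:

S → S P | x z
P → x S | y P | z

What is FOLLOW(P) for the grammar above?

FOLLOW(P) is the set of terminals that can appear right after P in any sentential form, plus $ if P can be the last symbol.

We compute FOLLOW(P) using the standard algorithm.
FOLLOW(S) starts with {$}.
FIRST(P) = {x, y, z}
FIRST(S) = {x}
FOLLOW(P) = {$, x, y, z}
FOLLOW(S) = {$, x, y, z}
Therefore, FOLLOW(P) = {$, x, y, z}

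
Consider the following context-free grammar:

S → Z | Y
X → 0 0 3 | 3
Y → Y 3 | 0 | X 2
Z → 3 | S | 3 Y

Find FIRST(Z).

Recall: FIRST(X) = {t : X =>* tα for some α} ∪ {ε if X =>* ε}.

We compute FIRST(Z) using the standard algorithm.
FIRST(S) = {0, 3}
FIRST(X) = {0, 3}
FIRST(Y) = {0, 3}
FIRST(Z) = {0, 3}
Therefore, FIRST(Z) = {0, 3}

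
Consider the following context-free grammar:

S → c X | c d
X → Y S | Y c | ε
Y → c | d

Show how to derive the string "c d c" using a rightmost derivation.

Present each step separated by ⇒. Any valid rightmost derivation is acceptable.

S ⇒ c X ⇒ c Y c ⇒ c d c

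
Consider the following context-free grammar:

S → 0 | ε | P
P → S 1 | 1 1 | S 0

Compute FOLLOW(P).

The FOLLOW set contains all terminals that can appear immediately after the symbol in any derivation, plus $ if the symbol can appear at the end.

We compute FOLLOW(P) using the standard algorithm.
FOLLOW(S) starts with {$}.
FIRST(P) = {0, 1}
FIRST(S) = {0, 1, ε}
FOLLOW(P) = {$, 0, 1}
FOLLOW(S) = {$, 0, 1}
Therefore, FOLLOW(P) = {$, 0, 1}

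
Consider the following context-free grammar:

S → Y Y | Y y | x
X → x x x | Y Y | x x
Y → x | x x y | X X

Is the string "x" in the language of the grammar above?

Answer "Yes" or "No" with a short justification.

Yes - a valid derivation exists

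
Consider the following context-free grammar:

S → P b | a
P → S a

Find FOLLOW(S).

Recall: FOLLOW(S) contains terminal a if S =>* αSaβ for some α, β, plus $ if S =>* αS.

We compute FOLLOW(S) using the standard algorithm.
FOLLOW(S) starts with {$}.
FIRST(P) = {a}
FIRST(S) = {a}
FOLLOW(P) = {b}
FOLLOW(S) = {$, a}
Therefore, FOLLOW(S) = {$, a}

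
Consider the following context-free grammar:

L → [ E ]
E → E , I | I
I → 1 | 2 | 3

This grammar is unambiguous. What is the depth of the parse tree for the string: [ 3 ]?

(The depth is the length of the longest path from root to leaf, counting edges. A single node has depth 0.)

3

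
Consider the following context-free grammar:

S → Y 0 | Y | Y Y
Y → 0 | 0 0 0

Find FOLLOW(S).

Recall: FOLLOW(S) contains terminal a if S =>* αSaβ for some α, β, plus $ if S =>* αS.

We compute FOLLOW(S) using the standard algorithm.
FOLLOW(S) starts with {$}.
FIRST(S) = {0}
FIRST(Y) = {0}
FOLLOW(S) = {$}
FOLLOW(Y) = {$, 0}
Therefore, FOLLOW(S) = {$}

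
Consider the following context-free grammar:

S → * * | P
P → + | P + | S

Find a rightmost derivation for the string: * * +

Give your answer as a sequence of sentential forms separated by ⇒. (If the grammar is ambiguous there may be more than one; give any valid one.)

S ⇒ P ⇒ P + ⇒ S + ⇒ * * +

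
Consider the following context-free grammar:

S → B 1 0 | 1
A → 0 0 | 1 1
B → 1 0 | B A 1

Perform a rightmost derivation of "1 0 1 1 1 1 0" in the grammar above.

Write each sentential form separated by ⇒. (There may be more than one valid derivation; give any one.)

S ⇒ B 1 0 ⇒ B A 1 1 0 ⇒ B 1 1 1 1 0 ⇒ 1 0 1 1 1 1 0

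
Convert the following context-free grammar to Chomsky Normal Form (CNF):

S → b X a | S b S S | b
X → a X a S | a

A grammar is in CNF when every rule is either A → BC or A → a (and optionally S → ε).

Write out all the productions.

TB → b; TA → a; S → b; X → a; S → TB X0; X0 → X TA; S → S X1; X1 → TB X2; X2 → S S; X → TA X3; X3 → X X4; X4 → TA S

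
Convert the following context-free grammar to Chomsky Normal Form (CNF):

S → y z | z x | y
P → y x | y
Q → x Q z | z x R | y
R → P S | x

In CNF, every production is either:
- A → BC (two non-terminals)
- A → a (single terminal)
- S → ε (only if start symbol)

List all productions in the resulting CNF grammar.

TY → y; TZ → z; TX → x; S → y; P → y; Q → y; R → x; S → TY TZ; S → TZ TX; P → TY TX; Q → TX X0; X0 → Q TZ; Q → TZ X1; X1 → TX R; R → P S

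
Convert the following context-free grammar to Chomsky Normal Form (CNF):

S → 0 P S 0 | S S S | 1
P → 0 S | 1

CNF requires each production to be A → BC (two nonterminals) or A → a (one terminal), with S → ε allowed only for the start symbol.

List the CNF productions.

T0 → 0; S → 1; P → 1; S → T0 X0; X0 → P X1; X1 → S T0; S → S X2; X2 → S S; P → T0 S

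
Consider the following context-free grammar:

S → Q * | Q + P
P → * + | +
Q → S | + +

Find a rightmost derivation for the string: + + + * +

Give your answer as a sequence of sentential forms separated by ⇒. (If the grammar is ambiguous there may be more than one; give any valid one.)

S ⇒ Q + P ⇒ Q + * + ⇒ + + + * +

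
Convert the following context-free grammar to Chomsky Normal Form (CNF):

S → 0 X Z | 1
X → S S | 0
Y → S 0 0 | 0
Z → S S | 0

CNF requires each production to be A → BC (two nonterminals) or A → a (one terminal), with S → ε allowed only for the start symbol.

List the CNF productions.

T0 → 0; S → 1; X → 0; Y → 0; Z → 0; S → T0 X0; X0 → X Z; X → S S; Y → S X1; X1 → T0 T0; Z → S S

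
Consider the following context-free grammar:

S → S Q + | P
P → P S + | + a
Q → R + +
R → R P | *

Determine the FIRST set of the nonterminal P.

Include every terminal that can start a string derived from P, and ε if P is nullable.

We compute FIRST(P) using the standard algorithm.
FIRST(P) = {+}
FIRST(Q) = {*}
FIRST(R) = {*}
FIRST(S) = {+}
Therefore, FIRST(P) = {+}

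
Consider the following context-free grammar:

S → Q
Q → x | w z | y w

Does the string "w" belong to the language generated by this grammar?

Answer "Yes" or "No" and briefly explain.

No - no valid derivation exists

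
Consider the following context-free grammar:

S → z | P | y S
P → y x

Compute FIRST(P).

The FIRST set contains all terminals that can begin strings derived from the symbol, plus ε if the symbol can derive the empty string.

We compute FIRST(P) using the standard algorithm.
FIRST(P) = {y}
FIRST(S) = {y, z}
Therefore, FIRST(P) = {y}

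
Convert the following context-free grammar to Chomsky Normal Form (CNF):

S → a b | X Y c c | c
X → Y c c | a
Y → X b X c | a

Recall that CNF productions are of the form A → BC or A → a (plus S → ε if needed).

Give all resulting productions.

TA → a; TB → b; TC → c; S → c; X → a; Y → a; S → TA TB; S → X X0; X0 → Y X1; X1 → TC TC; X → Y X2; X2 → TC TC; Y → X X3; X3 → TB X4; X4 → X TC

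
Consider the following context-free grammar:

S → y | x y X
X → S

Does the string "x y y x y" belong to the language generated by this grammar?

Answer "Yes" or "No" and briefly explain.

No - no valid derivation exists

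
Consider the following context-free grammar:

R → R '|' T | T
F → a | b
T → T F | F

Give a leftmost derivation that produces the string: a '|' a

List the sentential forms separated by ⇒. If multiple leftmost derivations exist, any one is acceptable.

R ⇒ R '|' T ⇒ T '|' T ⇒ F '|' T ⇒ a '|' T ⇒ a '|' F ⇒ a '|' a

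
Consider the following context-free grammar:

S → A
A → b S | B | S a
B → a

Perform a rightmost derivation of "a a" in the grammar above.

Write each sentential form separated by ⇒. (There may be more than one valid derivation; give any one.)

S ⇒ A ⇒ S a ⇒ A a ⇒ B a ⇒ a a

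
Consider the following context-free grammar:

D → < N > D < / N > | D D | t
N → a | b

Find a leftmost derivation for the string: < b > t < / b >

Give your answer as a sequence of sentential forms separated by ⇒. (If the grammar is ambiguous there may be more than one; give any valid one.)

D ⇒ < N > D < / N > ⇒ < b > D < / N > ⇒ < b > t < / N > ⇒ < b > t < / b >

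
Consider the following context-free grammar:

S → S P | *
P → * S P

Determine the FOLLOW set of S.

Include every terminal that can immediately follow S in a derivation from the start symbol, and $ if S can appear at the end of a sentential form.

We compute FOLLOW(S) using the standard algorithm.
FOLLOW(S) starts with {$}.
FIRST(P) = {*}
FIRST(S) = {*}
FOLLOW(P) = {$, *}
FOLLOW(S) = {$, *}
Therefore, FOLLOW(S) = {$, *}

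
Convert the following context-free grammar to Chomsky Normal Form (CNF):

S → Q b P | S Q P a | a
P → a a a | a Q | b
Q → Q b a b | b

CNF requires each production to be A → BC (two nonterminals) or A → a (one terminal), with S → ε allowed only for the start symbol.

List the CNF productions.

TB → b; TA → a; S → a; P → b; Q → b; S → Q X0; X0 → TB P; S → S X1; X1 → Q X2; X2 → P TA; P → TA X3; X3 → TA TA; P → TA Q; Q → Q X4; X4 → TB X5; X5 → TA TB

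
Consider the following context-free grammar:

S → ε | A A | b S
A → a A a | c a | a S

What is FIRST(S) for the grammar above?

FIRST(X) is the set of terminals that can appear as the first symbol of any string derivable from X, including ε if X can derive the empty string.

We compute FIRST(S) using the standard algorithm.
FIRST(A) = {a, c}
FIRST(S) = {a, b, c, ε}
Therefore, FIRST(S) = {a, b, c, ε}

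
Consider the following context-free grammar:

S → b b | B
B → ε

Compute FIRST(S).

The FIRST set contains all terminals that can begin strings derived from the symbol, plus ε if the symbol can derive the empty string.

We compute FIRST(S) using the standard algorithm.
FIRST(B) = {ε}
FIRST(S) = {b, ε}
Therefore, FIRST(S) = {b, ε}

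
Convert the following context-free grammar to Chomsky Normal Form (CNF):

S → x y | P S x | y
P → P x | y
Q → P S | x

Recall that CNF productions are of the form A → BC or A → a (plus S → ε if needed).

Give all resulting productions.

TX → x; TY → y; S → y; P → y; Q → x; S → TX TY; S → P X0; X0 → S TX; P → P TX; Q → P S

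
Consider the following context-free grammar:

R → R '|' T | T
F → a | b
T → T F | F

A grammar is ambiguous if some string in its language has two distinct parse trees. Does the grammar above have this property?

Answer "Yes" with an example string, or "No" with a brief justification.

No - the grammar is unambiguous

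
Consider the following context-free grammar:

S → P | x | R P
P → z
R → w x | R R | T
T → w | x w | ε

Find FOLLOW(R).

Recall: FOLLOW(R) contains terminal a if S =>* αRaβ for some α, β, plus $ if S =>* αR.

We compute FOLLOW(R) using the standard algorithm.
FOLLOW(S) starts with {$}.
FIRST(P) = {z}
FIRST(R) = {w, x, ε}
FIRST(S) = {w, x, z}
FIRST(T) = {w, x, ε}
FOLLOW(P) = {$}
FOLLOW(R) = {w, x, z}
FOLLOW(S) = {$}
FOLLOW(T) = {w, x, z}
Therefore, FOLLOW(R) = {w, x, z}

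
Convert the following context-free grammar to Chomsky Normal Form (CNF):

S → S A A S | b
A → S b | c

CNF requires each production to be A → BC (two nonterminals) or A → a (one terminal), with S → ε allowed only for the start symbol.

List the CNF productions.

S → b; TB → b; A → c; S → S X0; X0 → A X1; X1 → A S; A → S TB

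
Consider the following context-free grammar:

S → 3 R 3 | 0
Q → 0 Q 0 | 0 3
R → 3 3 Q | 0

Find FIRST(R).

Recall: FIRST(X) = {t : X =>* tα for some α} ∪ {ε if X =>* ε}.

We compute FIRST(R) using the standard algorithm.
FIRST(Q) = {0}
FIRST(R) = {0, 3}
FIRST(S) = {0, 3}
Therefore, FIRST(R) = {0, 3}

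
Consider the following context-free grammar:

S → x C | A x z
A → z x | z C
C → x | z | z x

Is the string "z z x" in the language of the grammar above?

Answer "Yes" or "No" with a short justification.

No - no valid derivation exists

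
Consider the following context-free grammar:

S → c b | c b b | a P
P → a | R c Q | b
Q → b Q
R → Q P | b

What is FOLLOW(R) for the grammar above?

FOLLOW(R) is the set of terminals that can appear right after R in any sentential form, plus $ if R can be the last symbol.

We compute FOLLOW(R) using the standard algorithm.
FOLLOW(S) starts with {$}.
FIRST(P) = {a, b}
FIRST(Q) = {b}
FIRST(R) = {b}
FIRST(S) = {a, c}
FOLLOW(P) = {$, c}
FOLLOW(Q) = {$, a, b, c}
FOLLOW(R) = {c}
FOLLOW(S) = {$}
Therefore, FOLLOW(R) = {c}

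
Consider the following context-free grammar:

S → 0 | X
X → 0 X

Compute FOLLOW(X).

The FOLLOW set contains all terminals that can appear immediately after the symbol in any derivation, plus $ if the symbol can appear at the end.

We compute FOLLOW(X) using the standard algorithm.
FOLLOW(S) starts with {$}.
FIRST(S) = {0}
FIRST(X) = {0}
FOLLOW(S) = {$}
FOLLOW(X) = {$}
Therefore, FOLLOW(X) = {$}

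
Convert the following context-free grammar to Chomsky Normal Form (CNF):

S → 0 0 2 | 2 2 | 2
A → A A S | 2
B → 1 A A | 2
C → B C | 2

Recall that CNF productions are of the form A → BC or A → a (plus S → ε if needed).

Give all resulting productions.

T0 → 0; T2 → 2; S → 2; A → 2; T1 → 1; B → 2; C → 2; S → T0 X0; X0 → T0 T2; S → T2 T2; A → A X1; X1 → A S; B → T1 X2; X2 → A A; C → B C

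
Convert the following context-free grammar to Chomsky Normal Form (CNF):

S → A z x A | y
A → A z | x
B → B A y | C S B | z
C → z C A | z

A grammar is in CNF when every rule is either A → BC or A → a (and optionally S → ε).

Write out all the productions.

TZ → z; TX → x; S → y; A → x; TY → y; B → z; C → z; S → A X0; X0 → TZ X1; X1 → TX A; A → A TZ; B → B X2; X2 → A TY; B → C X3; X3 → S B; C → TZ X4; X4 → C A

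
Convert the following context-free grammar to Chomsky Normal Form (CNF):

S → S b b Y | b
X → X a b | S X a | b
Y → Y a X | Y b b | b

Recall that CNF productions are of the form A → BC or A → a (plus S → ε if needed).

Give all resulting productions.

TB → b; S → b; TA → a; X → b; Y → b; S → S X0; X0 → TB X1; X1 → TB Y; X → X X2; X2 → TA TB; X → S X3; X3 → X TA; Y → Y X4; X4 → TA X; Y → Y X5; X5 → TB TB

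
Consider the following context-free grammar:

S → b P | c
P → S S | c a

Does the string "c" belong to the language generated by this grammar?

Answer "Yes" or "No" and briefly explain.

Yes - a valid derivation exists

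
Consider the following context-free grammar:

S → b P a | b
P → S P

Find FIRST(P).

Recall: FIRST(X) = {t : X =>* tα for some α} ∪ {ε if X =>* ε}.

We compute FIRST(P) using the standard algorithm.
FIRST(P) = {b}
FIRST(S) = {b}
Therefore, FIRST(P) = {b}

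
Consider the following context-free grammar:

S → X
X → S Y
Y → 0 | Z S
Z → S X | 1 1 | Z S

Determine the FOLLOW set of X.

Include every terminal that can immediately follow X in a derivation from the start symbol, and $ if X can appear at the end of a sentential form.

We compute FOLLOW(X) using the standard algorithm.
FOLLOW(S) starts with {$}.
FIRST(S) = {}
FIRST(X) = {}
FIRST(Y) = {0, 1}
FIRST(Z) = {1}
FOLLOW(S) = {$, 0, 1}
FOLLOW(X) = {$, 0, 1}
FOLLOW(Y) = {$, 0, 1}
FOLLOW(Z) = {}
Therefore, FOLLOW(X) = {$, 0, 1}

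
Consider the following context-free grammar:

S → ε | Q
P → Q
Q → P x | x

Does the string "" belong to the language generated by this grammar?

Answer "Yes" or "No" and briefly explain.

Yes - a valid derivation exists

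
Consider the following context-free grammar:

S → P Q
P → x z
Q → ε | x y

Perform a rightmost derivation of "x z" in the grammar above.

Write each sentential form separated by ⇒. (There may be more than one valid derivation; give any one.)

S ⇒ P Q ⇒ P ⇒ x z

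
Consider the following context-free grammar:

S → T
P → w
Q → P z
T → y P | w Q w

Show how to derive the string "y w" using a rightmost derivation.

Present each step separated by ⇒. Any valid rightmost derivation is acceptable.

S ⇒ T ⇒ y P ⇒ y w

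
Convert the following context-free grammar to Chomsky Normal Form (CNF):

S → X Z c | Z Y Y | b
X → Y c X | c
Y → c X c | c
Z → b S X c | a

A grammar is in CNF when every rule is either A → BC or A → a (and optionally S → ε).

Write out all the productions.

TC → c; S → b; X → c; Y → c; TB → b; Z → a; S → X X0; X0 → Z TC; S → Z X1; X1 → Y Y; X → Y X2; X2 → TC X; Y → TC X3; X3 → X TC; Z → TB X4; X4 → S X5; X5 → X TC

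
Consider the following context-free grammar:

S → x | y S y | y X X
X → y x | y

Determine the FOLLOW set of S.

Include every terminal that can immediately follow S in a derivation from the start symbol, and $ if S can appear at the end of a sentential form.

We compute FOLLOW(S) using the standard algorithm.
FOLLOW(S) starts with {$}.
FIRST(S) = {x, y}
FIRST(X) = {y}
FOLLOW(S) = {$, y}
FOLLOW(X) = {$, y}
Therefore, FOLLOW(S) = {$, y}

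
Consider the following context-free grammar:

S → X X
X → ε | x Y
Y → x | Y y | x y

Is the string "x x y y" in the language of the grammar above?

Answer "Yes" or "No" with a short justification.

Yes - a valid derivation exists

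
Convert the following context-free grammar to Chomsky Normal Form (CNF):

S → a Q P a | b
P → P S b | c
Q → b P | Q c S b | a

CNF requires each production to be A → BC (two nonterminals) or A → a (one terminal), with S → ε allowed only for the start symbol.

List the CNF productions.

TA → a; S → b; TB → b; P → c; TC → c; Q → a; S → TA X0; X0 → Q X1; X1 → P TA; P → P X2; X2 → S TB; Q → TB P; Q → Q X3; X3 → TC X4; X4 → S TB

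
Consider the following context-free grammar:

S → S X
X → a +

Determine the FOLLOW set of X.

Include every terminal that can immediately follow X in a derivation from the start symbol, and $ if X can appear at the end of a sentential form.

We compute FOLLOW(X) using the standard algorithm.
FOLLOW(S) starts with {$}.
FIRST(S) = {}
FIRST(X) = {a}
FOLLOW(S) = {$, a}
FOLLOW(X) = {$, a}
Therefore, FOLLOW(X) = {$, a}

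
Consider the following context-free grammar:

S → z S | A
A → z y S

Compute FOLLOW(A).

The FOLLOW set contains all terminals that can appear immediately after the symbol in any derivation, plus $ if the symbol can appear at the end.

We compute FOLLOW(A) using the standard algorithm.
FOLLOW(S) starts with {$}.
FIRST(A) = {z}
FIRST(S) = {z}
FOLLOW(A) = {$}
FOLLOW(S) = {$}
Therefore, FOLLOW(A) = {$}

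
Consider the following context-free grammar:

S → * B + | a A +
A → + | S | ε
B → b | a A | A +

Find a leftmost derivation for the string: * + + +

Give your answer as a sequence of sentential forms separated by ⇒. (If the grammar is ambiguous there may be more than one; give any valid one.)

S ⇒ * B + ⇒ * A + + ⇒ * + + +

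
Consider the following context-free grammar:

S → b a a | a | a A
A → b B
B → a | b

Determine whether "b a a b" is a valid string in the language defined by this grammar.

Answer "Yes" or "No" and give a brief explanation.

No - no valid derivation exists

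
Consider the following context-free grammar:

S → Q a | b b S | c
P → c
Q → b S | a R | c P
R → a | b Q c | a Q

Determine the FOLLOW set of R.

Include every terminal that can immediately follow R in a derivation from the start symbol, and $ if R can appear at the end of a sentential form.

We compute FOLLOW(R) using the standard algorithm.
FOLLOW(S) starts with {$}.
FIRST(P) = {c}
FIRST(Q) = {a, b, c}
FIRST(R) = {a, b}
FIRST(S) = {a, b, c}
FOLLOW(P) = {a, c}
FOLLOW(Q) = {a, c}
FOLLOW(R) = {a, c}
FOLLOW(S) = {$, a, c}
Therefore, FOLLOW(R) = {a, c}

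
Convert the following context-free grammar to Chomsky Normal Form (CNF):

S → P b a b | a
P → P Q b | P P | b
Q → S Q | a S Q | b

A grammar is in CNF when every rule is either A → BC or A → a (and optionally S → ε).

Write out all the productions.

TB → b; TA → a; S → a; P → b; Q → b; S → P X0; X0 → TB X1; X1 → TA TB; P → P X2; X2 → Q TB; P → P P; Q → S Q; Q → TA X3; X3 → S Q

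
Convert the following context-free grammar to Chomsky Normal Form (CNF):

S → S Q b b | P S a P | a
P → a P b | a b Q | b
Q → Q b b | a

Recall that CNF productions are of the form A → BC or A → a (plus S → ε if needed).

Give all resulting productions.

TB → b; TA → a; S → a; P → b; Q → a; S → S X0; X0 → Q X1; X1 → TB TB; S → P X2; X2 → S X3; X3 → TA P; P → TA X4; X4 → P TB; P → TA X5; X5 → TB Q; Q → Q X6; X6 → TB TB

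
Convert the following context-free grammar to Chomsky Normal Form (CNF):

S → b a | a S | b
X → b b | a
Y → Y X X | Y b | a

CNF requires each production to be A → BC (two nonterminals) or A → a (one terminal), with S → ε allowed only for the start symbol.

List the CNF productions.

TB → b; TA → a; S → b; X → a; Y → a; S → TB TA; S → TA S; X → TB TB; Y → Y X0; X0 → X X; Y → Y TB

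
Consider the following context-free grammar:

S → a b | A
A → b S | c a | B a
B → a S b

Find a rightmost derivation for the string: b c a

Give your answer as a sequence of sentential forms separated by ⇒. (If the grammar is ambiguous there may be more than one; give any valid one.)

S ⇒ A ⇒ b S ⇒ b A ⇒ b c a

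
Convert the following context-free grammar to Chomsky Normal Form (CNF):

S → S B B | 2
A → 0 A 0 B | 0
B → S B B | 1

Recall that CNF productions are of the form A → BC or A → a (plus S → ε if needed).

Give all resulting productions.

S → 2; T0 → 0; A → 0; B → 1; S → S X0; X0 → B B; A → T0 X1; X1 → A X2; X2 → T0 B; B → S X3; X3 → B B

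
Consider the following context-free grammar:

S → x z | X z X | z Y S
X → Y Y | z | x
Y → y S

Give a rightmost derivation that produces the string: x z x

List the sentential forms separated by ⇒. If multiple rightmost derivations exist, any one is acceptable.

S ⇒ X z X ⇒ X z x ⇒ x z x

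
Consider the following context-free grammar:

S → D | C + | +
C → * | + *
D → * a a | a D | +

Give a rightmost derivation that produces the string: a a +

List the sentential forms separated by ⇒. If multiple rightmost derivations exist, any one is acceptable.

S ⇒ D ⇒ a D ⇒ a a D ⇒ a a +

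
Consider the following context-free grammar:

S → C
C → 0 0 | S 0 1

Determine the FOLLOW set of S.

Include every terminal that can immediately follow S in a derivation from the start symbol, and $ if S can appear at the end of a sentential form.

We compute FOLLOW(S) using the standard algorithm.
FOLLOW(S) starts with {$}.
FIRST(C) = {0}
FIRST(S) = {0}
FOLLOW(C) = {$, 0}
FOLLOW(S) = {$, 0}
Therefore, FOLLOW(S) = {$, 0}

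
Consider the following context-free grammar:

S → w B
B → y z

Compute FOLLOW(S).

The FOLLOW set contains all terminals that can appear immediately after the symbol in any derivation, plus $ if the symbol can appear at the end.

We compute FOLLOW(S) using the standard algorithm.
FOLLOW(S) starts with {$}.
FIRST(B) = {y}
FIRST(S) = {w}
FOLLOW(B) = {$}
FOLLOW(S) = {$}
Therefore, FOLLOW(S) = {$}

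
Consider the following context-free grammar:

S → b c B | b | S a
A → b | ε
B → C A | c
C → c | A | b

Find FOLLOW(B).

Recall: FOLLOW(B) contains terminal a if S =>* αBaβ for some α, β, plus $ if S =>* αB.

We compute FOLLOW(B) using the standard algorithm.
FOLLOW(S) starts with {$}.
FIRST(A) = {b, ε}
FIRST(B) = {b, c, ε}
FIRST(C) = {b, c, ε}
FIRST(S) = {b}
FOLLOW(A) = {$, a, b}
FOLLOW(B) = {$, a}
FOLLOW(C) = {$, a, b}
FOLLOW(S) = {$, a}
Therefore, FOLLOW(B) = {$, a}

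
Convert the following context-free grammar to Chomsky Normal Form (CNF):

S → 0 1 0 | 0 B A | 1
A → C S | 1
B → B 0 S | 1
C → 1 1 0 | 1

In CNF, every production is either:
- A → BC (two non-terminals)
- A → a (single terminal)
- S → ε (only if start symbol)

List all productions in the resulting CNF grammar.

T0 → 0; T1 → 1; S → 1; A → 1; B → 1; C → 1; S → T0 X0; X0 → T1 T0; S → T0 X1; X1 → B A; A → C S; B → B X2; X2 → T0 S; C → T1 X3; X3 → T1 T0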